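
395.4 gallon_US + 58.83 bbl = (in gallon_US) 2866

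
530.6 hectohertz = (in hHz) 530.6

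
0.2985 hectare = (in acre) 0.7376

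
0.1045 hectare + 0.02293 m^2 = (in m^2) 1045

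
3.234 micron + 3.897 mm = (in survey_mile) 2.423e-06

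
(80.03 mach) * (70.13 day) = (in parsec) 5.351e-06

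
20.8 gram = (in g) 20.8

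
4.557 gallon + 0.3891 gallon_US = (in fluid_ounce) 633.1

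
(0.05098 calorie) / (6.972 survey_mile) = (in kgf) 1.938e-06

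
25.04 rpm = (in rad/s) 2.622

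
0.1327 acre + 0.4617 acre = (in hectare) 0.2405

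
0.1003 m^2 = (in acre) 2.478e-05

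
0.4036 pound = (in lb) 0.4036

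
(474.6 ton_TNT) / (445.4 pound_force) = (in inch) 3.946e+10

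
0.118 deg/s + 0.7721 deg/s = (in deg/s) 0.8901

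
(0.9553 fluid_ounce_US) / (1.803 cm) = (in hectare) 1.567e-07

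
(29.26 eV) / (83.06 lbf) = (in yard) 1.388e-20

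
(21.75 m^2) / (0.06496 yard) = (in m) 366.2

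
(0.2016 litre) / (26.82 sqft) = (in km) 8.091e-08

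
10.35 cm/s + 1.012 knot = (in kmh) 2.247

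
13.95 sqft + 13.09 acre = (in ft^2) 5.702e+05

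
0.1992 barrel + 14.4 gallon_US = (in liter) 86.18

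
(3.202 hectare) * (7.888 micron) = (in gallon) 66.72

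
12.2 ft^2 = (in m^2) 1.133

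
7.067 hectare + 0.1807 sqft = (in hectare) 7.067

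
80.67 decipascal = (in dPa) 80.67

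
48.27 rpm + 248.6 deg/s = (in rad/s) 9.394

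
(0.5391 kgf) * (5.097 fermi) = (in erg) 2.695e-07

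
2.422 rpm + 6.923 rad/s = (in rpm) 68.53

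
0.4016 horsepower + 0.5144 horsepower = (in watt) 683.1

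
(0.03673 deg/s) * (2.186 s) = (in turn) 0.000223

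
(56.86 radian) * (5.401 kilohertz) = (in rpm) 2.933e+06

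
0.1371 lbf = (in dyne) 6.099e+04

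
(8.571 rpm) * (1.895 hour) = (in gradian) 3.898e+05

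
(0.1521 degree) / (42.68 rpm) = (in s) 0.000594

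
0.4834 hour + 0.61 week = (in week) 0.6129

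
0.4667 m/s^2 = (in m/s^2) 0.4667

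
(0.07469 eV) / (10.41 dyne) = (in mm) 1.15e-13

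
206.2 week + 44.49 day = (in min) 2.143e+06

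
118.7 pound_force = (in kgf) 53.84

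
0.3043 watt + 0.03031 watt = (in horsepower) 0.0004487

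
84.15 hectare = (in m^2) 8.415e+05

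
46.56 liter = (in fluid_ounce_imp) 1639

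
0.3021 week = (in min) 3045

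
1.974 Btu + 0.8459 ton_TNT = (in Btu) 3.355e+06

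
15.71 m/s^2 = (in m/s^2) 15.71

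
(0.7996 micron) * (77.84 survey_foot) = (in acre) 4.688e-09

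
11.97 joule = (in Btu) 0.01135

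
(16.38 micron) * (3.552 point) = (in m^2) 2.053e-08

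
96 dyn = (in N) 0.00096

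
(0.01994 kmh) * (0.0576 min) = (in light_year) 2.023e-18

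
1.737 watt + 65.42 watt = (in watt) 67.16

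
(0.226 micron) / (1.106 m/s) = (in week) 3.379e-13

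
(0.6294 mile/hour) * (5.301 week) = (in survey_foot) 2.96e+06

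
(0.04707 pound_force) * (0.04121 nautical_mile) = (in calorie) 3.819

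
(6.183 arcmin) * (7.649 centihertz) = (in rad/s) 0.0001376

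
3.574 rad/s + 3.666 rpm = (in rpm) 37.8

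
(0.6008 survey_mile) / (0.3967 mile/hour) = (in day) 0.0631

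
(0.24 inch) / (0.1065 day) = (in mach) 1.946e-09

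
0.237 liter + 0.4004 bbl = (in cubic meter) 0.0639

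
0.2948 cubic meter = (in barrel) 1.854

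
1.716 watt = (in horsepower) 0.002301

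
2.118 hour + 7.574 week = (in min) 7.647e+04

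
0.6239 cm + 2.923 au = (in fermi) 4.373e+26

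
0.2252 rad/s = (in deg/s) 12.9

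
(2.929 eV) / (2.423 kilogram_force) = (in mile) 1.227e-23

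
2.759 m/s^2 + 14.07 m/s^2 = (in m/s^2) 16.83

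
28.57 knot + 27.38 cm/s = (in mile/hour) 33.49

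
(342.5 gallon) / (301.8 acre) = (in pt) 0.003009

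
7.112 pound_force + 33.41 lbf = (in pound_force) 40.52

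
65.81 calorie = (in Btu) 0.261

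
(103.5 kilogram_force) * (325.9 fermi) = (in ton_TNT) 7.906e-20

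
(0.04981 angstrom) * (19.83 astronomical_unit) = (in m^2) 14.78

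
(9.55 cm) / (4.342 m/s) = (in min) 0.0003666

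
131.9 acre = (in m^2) 5.338e+05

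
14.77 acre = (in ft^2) 6.434e+05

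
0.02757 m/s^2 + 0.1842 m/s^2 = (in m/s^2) 0.2118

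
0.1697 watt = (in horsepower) 0.0002276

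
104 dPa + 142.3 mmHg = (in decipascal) 1.898e+05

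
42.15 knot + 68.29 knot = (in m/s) 56.82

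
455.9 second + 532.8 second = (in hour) 0.2746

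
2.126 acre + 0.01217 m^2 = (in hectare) 0.8604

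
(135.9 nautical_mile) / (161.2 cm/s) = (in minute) 2602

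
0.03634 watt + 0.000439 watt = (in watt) 0.03678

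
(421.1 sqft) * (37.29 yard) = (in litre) 1.334e+06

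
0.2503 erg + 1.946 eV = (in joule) 2.503e-08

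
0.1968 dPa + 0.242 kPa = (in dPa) 2420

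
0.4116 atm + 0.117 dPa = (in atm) 0.4116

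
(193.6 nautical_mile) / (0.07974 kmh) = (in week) 26.76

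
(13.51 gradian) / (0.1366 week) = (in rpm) 2.453e-05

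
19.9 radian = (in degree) 1140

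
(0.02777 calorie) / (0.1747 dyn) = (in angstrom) 6.651e+14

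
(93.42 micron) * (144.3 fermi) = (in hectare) 1.348e-21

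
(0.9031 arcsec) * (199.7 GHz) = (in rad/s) 8.744e+05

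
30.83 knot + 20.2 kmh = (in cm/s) 2147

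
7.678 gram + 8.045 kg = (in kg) 8.053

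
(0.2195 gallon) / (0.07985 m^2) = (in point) 29.5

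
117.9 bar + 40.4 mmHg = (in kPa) 1.18e+04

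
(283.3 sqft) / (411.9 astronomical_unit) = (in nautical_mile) 2.306e-16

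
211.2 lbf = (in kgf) 95.8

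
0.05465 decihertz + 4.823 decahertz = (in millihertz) 4.824e+04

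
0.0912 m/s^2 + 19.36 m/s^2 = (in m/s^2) 19.45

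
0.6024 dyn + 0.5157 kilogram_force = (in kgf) 0.5157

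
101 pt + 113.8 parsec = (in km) 3.512e+15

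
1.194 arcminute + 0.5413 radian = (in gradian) 34.48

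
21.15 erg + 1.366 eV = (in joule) 2.115e-06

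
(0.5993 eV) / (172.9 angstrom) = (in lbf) 1.248e-12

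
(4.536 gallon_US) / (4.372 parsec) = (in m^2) 1.273e-19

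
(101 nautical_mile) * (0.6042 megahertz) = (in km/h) 4.069e+11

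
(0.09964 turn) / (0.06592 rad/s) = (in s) 9.497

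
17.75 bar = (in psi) 257.4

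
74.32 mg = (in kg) 7.432e-05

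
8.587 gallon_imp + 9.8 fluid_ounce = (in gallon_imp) 8.651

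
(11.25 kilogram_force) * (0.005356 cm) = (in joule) 0.005909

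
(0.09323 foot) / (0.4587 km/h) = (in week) 3.688e-07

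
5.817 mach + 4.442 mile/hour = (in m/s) 1983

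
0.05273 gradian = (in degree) 0.04746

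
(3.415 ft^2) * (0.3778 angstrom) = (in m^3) 1.199e-11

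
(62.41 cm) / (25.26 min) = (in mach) 1.209e-06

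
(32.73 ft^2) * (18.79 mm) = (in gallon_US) 15.09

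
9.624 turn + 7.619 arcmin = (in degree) 3465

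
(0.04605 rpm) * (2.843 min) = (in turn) 0.1309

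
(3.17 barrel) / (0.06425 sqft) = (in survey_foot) 277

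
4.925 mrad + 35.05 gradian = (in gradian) 35.36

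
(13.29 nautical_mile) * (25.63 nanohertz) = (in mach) 1.853e-06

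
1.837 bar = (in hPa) 1837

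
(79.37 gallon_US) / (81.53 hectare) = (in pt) 0.001045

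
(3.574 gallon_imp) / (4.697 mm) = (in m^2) 3.459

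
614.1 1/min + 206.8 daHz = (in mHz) 2.078e+06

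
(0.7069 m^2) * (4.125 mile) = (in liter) 4.693e+06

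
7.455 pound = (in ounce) 119.3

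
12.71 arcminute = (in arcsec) 762.6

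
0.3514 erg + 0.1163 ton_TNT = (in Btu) 4.612e+05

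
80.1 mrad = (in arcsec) 1.652e+04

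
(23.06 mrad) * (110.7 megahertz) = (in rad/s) 2.553e+06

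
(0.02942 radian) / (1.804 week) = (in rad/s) 2.696e-08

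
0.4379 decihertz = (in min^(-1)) 2.627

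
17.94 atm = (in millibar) 1.818e+04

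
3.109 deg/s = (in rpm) 0.5182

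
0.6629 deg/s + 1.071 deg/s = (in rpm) 0.289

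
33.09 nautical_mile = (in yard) 6.702e+04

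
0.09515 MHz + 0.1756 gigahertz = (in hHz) 1.757e+06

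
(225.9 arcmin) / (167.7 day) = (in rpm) 4.331e-08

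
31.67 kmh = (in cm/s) 879.7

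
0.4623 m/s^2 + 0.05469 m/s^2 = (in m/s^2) 0.517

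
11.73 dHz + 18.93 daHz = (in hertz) 190.5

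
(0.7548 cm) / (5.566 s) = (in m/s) 0.001356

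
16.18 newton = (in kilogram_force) 1.65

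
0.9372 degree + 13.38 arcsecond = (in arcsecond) 3387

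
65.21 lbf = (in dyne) 2.901e+07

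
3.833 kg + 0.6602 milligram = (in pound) 8.45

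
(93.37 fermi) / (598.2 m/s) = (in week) 2.581e-22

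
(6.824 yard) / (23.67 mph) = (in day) 6.825e-06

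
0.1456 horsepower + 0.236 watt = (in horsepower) 0.1459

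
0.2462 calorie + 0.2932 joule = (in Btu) 0.001254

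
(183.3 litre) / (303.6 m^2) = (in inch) 0.02377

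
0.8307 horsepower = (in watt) 619.5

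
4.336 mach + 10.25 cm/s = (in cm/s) 1.477e+05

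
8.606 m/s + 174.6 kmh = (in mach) 0.1677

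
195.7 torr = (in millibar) 260.9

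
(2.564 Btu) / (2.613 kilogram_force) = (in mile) 0.0656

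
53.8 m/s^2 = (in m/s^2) 53.8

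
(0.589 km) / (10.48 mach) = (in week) 2.729e-07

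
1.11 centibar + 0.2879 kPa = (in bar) 0.01398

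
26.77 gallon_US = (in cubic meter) 0.1013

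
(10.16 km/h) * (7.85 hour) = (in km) 79.76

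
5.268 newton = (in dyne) 5.268e+05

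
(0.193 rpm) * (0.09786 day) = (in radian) 170.9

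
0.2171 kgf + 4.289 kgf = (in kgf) 4.506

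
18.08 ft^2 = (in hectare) 0.000168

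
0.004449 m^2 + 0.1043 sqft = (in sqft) 0.1522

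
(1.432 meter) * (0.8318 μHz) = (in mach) 3.498e-09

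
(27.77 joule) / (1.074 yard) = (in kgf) 2.883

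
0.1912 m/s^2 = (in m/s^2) 0.1912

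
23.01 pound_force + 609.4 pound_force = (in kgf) 286.9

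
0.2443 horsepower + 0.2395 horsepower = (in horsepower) 0.4838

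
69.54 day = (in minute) 1.001e+05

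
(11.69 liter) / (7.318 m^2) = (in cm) 0.1597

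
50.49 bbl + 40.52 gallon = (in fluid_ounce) 2.766e+05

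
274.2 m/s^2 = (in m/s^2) 274.2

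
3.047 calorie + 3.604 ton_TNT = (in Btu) 1.429e+07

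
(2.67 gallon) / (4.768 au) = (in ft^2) 1.525e-13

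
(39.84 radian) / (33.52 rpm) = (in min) 0.1892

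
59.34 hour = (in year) 0.006774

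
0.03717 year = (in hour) 325.6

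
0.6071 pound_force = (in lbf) 0.6071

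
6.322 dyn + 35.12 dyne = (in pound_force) 9.317e-05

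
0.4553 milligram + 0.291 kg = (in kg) 0.291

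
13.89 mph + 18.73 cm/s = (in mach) 0.01879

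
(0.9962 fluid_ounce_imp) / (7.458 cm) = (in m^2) 0.0003795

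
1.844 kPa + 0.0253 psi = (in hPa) 20.18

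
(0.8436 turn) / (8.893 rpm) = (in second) 5.692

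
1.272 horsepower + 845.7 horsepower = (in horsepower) 847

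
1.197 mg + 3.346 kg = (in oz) 118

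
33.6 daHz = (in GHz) 3.36e-07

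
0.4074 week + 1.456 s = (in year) 0.007813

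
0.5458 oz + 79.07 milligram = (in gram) 15.55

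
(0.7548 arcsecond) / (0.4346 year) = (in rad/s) 2.67e-13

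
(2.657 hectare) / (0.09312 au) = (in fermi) 1.907e+09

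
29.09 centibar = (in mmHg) 218.2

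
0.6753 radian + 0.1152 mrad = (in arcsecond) 1.393e+05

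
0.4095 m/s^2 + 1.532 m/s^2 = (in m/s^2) 1.942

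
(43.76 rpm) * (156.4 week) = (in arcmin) 1.49e+12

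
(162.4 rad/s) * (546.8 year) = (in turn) 4.457e+11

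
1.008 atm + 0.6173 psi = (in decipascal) 1.064e+06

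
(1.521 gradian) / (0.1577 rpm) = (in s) 1.447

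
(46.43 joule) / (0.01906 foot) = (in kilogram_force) 815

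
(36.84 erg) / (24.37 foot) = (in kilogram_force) 5.057e-08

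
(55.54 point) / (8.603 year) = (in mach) 2.121e-13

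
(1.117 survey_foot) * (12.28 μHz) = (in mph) 9.352e-06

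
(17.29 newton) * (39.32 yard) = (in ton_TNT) 1.486e-07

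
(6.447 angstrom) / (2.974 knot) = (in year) 1.336e-17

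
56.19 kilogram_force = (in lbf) 123.9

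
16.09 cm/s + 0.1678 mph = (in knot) 0.4586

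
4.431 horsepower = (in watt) 3304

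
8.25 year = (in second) 2.602e+08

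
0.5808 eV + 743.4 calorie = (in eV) 1.941e+22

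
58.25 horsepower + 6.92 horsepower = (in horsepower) 65.17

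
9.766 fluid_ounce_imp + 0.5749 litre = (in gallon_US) 0.2252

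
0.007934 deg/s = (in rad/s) 0.0001385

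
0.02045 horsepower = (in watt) 15.25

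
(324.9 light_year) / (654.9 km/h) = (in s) 1.69e+16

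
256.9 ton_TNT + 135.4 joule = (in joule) 1.075e+12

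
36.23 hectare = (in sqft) 3.9e+06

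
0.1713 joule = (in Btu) 0.0001624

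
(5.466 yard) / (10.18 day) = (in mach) 1.669e-08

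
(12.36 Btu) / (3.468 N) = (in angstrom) 3.76e+13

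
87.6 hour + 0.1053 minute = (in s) 3.154e+05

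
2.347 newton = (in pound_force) 0.5276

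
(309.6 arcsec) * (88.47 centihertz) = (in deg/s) 0.07608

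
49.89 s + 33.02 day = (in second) 2.853e+06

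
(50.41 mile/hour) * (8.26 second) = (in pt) 5.276e+05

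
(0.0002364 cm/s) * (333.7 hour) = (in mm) 2840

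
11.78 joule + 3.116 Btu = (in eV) 2.059e+22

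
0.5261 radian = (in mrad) 526.1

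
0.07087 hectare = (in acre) 0.1751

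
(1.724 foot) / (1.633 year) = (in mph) 2.283e-08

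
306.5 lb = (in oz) 4904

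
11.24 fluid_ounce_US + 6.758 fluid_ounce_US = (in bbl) 0.003348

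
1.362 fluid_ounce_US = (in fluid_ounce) 1.362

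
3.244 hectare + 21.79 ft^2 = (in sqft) 3.492e+05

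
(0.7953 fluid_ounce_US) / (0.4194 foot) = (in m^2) 0.000184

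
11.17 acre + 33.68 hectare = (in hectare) 38.2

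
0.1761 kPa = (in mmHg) 1.321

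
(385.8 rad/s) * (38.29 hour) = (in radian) 5.318e+07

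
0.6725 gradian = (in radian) 0.01056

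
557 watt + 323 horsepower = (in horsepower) 323.7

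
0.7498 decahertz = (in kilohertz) 0.007498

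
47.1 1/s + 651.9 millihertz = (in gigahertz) 4.775e-08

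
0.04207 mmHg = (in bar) 5.609e-05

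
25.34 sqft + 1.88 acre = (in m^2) 7610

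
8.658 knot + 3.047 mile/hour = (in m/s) 5.816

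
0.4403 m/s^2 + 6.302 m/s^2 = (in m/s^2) 6.742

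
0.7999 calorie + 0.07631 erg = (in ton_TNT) 7.999e-10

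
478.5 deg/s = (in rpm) 79.75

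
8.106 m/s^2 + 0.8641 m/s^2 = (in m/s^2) 8.97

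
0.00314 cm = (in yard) 3.434e-05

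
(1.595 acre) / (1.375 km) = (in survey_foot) 15.4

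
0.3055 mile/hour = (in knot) 0.2655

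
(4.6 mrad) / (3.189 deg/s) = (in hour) 2.296e-05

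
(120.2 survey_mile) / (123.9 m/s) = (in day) 0.01807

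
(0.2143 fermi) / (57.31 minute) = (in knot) 1.211e-19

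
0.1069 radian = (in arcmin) 367.5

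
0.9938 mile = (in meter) 1599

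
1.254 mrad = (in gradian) 0.07983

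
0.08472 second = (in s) 0.08472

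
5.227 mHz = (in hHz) 5.227e-05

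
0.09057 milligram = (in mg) 0.09057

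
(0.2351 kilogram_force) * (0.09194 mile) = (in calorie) 81.53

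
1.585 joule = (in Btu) 0.001502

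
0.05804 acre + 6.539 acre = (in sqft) 2.874e+05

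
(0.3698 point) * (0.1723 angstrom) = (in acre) 5.554e-19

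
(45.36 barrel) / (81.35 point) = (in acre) 0.0621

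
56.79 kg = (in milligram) 5.679e+07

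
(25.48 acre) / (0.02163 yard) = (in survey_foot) 1.71e+07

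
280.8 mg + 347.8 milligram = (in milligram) 628.6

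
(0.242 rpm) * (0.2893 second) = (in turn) 0.001167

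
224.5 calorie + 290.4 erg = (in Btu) 0.8903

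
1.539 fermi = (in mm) 1.539e-12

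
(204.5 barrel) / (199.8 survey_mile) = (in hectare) 1.011e-08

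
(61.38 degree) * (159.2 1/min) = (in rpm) 27.14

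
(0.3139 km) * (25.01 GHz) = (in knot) 1.526e+13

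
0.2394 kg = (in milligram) 2.394e+05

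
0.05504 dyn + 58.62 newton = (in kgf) 5.978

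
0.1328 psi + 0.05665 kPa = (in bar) 0.009723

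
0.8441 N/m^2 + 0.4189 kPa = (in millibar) 4.197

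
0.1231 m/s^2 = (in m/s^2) 0.1231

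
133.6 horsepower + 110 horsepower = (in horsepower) 243.6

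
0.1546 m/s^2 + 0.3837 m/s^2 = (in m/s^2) 0.5383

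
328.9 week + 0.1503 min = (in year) 6.308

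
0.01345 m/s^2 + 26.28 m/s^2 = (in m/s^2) 26.29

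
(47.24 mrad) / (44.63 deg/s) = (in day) 7.019e-07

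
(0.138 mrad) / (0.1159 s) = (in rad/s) 0.001191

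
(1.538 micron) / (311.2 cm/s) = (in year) 1.567e-14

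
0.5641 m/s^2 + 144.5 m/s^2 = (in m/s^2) 145.1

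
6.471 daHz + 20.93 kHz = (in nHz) 2.099e+13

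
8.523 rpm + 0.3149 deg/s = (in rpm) 8.575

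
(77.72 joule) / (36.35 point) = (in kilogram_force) 618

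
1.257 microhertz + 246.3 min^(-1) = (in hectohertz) 0.04105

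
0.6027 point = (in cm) 0.02126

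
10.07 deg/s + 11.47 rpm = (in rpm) 13.15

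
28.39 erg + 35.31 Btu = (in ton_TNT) 8.904e-06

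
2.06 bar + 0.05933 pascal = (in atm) 2.033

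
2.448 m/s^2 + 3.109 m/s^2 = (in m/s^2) 5.557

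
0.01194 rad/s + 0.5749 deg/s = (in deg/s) 1.259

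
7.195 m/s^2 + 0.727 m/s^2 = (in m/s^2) 7.922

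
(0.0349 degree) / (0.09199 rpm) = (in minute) 0.001054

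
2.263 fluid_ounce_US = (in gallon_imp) 0.01472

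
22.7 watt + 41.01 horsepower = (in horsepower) 41.04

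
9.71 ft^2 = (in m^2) 0.9021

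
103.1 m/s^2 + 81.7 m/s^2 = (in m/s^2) 184.8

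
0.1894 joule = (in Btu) 0.0001795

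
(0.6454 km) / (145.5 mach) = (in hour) 3.619e-06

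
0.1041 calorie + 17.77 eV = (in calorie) 0.1041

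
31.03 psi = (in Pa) 2.139e+05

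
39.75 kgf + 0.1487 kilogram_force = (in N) 391.3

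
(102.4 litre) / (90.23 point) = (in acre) 0.0007949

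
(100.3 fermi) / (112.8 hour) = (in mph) 5.525e-19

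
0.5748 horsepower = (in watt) 428.6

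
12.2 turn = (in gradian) 4880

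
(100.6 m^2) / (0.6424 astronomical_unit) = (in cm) 1.047e-07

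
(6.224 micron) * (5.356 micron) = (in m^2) 3.334e-11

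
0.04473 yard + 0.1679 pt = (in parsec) 1.327e-18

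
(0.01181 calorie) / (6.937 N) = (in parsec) 2.308e-19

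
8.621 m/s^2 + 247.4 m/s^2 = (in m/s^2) 256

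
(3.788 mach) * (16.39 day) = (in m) 1.827e+09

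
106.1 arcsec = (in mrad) 0.5144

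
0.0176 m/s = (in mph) 0.03937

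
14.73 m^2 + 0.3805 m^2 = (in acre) 0.003734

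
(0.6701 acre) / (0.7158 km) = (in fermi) 3.788e+15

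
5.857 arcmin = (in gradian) 0.1085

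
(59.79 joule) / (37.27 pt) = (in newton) 4547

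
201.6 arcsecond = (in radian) 0.0009774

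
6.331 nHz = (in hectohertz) 6.331e-11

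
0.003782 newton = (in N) 0.003782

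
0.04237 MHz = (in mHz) 4.237e+07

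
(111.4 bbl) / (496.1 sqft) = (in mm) 384.3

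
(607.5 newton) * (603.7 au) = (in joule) 5.486e+16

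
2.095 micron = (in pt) 0.005939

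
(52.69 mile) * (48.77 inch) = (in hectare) 10.5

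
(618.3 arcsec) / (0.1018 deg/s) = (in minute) 0.02812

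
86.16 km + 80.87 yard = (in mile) 53.58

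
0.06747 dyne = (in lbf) 1.517e-07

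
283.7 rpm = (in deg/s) 1702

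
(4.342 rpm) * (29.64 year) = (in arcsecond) 8.767e+13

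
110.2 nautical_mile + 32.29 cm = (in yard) 2.232e+05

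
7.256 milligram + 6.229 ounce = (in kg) 0.1766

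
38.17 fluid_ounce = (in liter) 1.129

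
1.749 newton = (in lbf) 0.3932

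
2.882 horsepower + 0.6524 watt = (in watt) 2150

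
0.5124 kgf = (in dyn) 5.025e+05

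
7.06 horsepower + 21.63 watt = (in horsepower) 7.089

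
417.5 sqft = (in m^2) 38.79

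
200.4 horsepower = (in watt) 1.494e+05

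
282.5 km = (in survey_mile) 175.5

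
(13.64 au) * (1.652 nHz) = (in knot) 6553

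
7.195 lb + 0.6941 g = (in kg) 3.264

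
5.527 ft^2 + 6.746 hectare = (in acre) 16.67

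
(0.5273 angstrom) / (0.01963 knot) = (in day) 6.043e-14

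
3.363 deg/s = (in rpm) 0.5605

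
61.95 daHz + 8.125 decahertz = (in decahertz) 70.08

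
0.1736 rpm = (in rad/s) 0.01818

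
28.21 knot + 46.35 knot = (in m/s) 38.36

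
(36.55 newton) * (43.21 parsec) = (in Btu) 4.619e+16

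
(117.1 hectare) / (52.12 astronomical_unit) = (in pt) 0.0004257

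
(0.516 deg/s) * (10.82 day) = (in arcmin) 2.894e+07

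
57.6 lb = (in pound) 57.6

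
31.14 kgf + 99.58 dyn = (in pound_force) 68.65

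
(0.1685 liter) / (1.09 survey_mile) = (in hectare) 9.606e-12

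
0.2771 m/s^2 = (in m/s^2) 0.2771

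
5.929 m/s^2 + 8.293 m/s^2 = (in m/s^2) 14.22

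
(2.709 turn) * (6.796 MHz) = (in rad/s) 1.157e+08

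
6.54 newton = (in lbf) 1.47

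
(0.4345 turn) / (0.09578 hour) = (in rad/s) 0.007918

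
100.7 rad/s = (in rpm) 961.6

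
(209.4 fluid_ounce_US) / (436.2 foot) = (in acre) 1.151e-08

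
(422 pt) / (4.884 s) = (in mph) 0.06819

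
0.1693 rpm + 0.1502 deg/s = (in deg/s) 1.166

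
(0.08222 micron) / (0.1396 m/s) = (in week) 9.738e-13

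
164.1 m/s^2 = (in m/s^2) 164.1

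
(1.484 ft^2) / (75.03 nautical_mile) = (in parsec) 3.215e-23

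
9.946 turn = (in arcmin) 2.148e+05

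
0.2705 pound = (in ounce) 4.328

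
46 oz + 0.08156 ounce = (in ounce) 46.08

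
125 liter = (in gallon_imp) 27.5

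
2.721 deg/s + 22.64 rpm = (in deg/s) 138.6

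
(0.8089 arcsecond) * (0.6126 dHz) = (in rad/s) 2.402e-07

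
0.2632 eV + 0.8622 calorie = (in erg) 3.607e+07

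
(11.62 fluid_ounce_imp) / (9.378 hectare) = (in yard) 3.85e-09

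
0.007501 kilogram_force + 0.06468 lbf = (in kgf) 0.03684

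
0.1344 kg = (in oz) 4.741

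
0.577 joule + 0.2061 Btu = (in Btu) 0.2066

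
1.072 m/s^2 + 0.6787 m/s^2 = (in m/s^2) 1.751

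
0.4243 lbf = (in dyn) 1.887e+05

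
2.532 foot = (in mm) 771.8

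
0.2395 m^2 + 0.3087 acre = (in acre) 0.3088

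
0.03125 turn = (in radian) 0.1963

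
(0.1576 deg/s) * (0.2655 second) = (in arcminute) 2.511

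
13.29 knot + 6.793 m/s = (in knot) 26.49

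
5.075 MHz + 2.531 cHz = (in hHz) 5.075e+04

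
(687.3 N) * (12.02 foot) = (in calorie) 601.8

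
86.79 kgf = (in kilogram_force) 86.79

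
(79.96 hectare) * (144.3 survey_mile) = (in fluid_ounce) 6.279e+15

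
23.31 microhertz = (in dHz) 0.0002331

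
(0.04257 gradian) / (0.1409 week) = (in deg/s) 4.496e-07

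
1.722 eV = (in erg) 2.759e-12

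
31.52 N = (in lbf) 7.086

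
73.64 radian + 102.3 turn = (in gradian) 4.561e+04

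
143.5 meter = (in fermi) 1.435e+17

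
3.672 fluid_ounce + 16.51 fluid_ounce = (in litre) 0.5969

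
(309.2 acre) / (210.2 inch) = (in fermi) 2.344e+20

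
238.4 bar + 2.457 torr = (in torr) 1.788e+05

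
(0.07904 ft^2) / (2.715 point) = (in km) 0.007667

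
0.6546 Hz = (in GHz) 6.546e-10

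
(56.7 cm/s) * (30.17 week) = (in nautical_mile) 5586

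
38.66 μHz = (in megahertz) 3.866e-11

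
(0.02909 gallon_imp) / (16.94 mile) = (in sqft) 5.221e-08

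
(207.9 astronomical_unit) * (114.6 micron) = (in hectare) 3.564e+05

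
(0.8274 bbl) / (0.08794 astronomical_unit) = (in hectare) 9.999e-16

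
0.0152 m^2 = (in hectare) 1.52e-06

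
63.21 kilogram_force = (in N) 619.9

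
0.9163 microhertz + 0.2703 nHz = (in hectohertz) 9.166e-09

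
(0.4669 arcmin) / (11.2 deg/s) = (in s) 0.0006948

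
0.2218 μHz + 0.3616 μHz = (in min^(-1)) 3.5e-05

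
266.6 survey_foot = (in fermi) 8.126e+16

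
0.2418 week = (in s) 1.462e+05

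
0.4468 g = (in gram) 0.4468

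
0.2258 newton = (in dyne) 2.258e+04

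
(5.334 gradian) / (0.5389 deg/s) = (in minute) 0.1485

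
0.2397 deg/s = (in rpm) 0.03995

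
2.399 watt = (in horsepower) 0.003217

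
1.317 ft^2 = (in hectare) 1.224e-05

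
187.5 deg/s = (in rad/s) 3.272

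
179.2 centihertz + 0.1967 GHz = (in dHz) 1.967e+09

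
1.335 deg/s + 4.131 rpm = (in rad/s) 0.4559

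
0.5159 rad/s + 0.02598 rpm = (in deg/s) 29.71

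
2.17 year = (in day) 792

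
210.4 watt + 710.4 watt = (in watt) 920.8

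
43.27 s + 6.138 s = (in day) 0.0005719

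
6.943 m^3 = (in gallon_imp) 1527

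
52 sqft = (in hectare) 0.0004831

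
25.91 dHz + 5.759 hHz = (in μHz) 5.785e+08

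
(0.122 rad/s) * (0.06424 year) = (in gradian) 1.573e+07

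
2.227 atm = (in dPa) 2.257e+06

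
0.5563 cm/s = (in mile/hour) 0.01244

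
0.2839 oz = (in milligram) 8048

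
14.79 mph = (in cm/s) 661.2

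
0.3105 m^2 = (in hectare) 3.105e-05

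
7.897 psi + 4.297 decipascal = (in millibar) 544.5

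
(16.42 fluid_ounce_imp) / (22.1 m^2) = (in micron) 21.11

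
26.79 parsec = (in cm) 8.267e+19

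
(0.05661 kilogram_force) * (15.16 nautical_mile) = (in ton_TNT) 3.725e-06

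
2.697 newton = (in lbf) 0.6063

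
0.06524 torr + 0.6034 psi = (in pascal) 4169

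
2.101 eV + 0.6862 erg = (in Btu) 6.504e-11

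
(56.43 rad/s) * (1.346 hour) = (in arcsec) 5.64e+10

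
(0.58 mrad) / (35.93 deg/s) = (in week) 1.529e-09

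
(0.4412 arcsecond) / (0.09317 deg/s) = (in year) 4.171e-11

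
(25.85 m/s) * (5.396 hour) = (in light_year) 5.308e-11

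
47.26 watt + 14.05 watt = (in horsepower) 0.08222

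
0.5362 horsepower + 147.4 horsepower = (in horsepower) 147.9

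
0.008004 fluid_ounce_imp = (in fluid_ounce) 0.00769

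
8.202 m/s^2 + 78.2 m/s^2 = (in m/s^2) 86.4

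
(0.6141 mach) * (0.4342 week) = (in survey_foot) 1.802e+08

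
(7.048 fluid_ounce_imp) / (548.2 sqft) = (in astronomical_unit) 2.628e-17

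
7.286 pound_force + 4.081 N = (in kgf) 3.721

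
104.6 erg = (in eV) 6.529e+13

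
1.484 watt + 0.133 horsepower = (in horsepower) 0.135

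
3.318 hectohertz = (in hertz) 331.8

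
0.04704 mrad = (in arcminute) 0.1617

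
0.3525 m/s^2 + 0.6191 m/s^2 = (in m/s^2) 0.9716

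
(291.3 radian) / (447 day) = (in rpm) 7.203e-05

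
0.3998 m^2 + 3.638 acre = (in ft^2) 1.585e+05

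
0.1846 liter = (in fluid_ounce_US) 6.242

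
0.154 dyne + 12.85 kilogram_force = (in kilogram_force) 12.85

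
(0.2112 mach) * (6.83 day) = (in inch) 1.671e+09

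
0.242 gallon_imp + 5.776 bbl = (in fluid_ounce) 3.109e+04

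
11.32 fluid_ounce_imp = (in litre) 0.3216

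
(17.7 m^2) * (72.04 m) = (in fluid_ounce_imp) 4.488e+07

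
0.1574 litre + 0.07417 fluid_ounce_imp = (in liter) 0.1595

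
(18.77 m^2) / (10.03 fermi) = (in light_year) 0.1978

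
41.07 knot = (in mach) 0.06205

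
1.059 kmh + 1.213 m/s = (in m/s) 1.507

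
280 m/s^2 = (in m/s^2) 280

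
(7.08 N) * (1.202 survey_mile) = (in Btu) 12.98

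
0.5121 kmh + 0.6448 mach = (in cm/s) 2.197e+04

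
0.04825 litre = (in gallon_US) 0.01275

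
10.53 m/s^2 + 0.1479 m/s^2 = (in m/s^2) 10.68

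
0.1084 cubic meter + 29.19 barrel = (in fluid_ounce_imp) 1.671e+05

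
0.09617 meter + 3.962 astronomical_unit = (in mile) 3.683e+08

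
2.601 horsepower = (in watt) 1940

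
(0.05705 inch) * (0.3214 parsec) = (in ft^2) 1.547e+14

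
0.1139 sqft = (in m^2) 0.01058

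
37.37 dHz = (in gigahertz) 3.737e-09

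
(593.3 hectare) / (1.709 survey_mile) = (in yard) 2359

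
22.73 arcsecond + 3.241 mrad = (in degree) 0.192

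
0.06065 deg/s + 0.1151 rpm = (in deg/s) 0.7512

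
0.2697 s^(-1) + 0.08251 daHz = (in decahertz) 0.1095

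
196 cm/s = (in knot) 3.81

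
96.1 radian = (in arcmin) 3.304e+05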